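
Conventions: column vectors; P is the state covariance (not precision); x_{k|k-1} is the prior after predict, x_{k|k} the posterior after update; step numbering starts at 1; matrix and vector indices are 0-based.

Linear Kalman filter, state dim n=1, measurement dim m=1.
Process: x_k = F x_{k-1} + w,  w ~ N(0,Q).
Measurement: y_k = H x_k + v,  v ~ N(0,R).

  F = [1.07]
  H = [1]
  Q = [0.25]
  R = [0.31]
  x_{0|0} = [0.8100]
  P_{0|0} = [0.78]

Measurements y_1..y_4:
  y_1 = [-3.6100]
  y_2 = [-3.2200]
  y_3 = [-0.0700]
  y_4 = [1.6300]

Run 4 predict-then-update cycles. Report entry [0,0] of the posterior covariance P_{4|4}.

step 1: x^-=[0.8667]  P^-=[1.1430]  S=[1.4530]  K=[0.7867]  nu=[-4.4767]  x^+=[-2.6549]  P^+=[0.2439]
step 2: x^-=[-2.8407]  P^-=[0.5292]  S=[0.8392]  K=[0.6306]  nu=[-0.3793]  x^+=[-3.0799]  P^+=[0.1955]
step 3: x^-=[-3.2955]  P^-=[0.4738]  S=[0.7838]  K=[0.6045]  nu=[3.2255]  x^+=[-1.3457]  P^+=[0.1874]
step 4: x^-=[-1.4399]  P^-=[0.4645]  S=[0.7745]  K=[0.5998]  nu=[3.0699]  x^+=[0.4013]  P^+=[0.1859]

P_post[0,0] = 0.1859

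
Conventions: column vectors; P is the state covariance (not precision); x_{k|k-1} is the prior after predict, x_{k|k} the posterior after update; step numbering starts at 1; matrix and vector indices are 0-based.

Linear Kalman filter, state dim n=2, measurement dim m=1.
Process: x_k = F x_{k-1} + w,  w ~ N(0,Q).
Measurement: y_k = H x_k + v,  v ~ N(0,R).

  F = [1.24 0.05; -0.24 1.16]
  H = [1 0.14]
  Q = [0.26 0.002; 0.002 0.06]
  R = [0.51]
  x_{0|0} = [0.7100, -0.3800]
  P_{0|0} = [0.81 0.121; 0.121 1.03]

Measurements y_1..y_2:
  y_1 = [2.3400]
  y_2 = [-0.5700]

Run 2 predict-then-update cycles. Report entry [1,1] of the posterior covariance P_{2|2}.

P_post[1,1] = 2.0583

step 1: x^-=[0.8614, -0.6112]  P^-=[1.5230 -0.0067; -0.0067 1.4253]  S=[2.0591]  K=[0.7392; 0.0936]  nu=[1.5642]  x^+=[2.0176, -0.4647]  P^+=[0.3979 -0.1493; -0.1493 1.4072]
step 2: x^-=[2.4786, -1.0233]  P^-=[0.8568 -0.2477; -0.2477 2.0595]  S=[1.3378]  K=[0.6145; 0.0304]  nu=[-2.9054]  x^+=[0.6932, -1.1116]  P^+=[0.3516 -0.2727; -0.2727 2.0583]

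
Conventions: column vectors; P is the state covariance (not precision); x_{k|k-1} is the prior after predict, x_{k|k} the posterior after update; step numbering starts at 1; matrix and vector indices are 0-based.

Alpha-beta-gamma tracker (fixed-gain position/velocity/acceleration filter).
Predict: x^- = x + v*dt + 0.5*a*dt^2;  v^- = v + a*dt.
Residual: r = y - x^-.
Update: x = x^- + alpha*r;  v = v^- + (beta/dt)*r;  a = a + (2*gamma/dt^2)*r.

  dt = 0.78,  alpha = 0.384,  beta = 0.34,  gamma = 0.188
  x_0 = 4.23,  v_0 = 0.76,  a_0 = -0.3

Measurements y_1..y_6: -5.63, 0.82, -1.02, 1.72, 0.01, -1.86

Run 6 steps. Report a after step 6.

a_post = 4.6351

step 1: x_pred=4.7315  r=-10.3615  x^+=0.7527  v^+=-3.9906  a^+=-6.7036
step 2: x_pred=-4.3992  r=5.2192  x^+=-2.3950  v^+=-6.9443  a^+=-3.4781
step 3: x_pred=-8.8696  r=7.8496  x^+=-5.8554  v^+=-6.2356  a^+=1.3731
step 4: x_pred=-10.3014  r=12.0214  x^+=-5.6852  v^+=0.0755  a^+=8.8025
step 5: x_pred=-2.9486  r=2.9586  x^+=-1.8125  v^+=8.2311  a^+=10.6310
step 6: x_pred=7.8418  r=-9.7018  x^+=4.1163  v^+=12.2943  a^+=4.6351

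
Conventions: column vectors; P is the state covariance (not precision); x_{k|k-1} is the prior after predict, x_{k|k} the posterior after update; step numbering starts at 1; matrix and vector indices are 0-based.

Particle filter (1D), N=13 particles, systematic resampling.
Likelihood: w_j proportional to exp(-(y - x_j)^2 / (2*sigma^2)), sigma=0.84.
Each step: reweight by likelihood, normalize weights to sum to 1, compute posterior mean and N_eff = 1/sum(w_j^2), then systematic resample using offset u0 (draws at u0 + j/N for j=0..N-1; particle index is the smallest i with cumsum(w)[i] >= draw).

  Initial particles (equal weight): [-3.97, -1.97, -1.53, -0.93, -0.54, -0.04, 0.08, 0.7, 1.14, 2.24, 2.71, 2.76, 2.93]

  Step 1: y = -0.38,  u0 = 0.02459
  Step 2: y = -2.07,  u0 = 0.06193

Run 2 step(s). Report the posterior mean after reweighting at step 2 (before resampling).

post_mean = -1.2602

step 1: w=[0.0000, 0.0349, 0.0821, 0.1691, 0.2058, 0.1931, 0.1804, 0.0917, 0.0408, 0.0016, 0.0002, 0.0002, 0.0001]  mean=-0.3405  Neff=6.2975  idx=[1, 2, 3, 3, 4, 4, 4, 5, 5, 6, 6, 7, 7]
step 2: w=[0.2950, 0.2416, 0.1183, 0.1183, 0.0566, 0.0566, 0.0566, 0.0160, 0.0160, 0.0112, 0.0112, 0.0013, 0.0013]  mean=-1.2602  Neff=5.4415  idx=[0, 0, 0, 0, 1, 1, 1, 2, 3, 3, 5, 6, 9]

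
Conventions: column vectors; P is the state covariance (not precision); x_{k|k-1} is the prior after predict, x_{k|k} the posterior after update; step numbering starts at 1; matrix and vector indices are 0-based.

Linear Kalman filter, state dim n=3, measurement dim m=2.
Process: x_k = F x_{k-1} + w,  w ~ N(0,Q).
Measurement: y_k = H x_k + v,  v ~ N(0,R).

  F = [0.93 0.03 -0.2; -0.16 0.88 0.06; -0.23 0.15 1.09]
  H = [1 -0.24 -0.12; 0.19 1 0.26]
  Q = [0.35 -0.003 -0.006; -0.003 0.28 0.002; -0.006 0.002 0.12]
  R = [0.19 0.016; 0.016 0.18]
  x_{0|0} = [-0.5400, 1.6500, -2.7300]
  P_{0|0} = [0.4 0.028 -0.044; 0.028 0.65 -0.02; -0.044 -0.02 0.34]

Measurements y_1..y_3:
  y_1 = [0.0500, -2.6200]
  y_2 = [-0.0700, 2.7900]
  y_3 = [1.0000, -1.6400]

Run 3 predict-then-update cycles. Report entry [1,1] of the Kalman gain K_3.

K[1,1] = 0.6198

step 1: x^-=[0.0933, 1.3746, -2.6040]  P^-=[0.7283 -0.0270 -0.2057; -0.0270 0.7857 0.1073; -0.2057 0.1073 0.5733]  S=[1.0404 -0.1462; -0.1462 1.0559]  K=[0.7524 0.1590; -0.1142 0.7498; -0.2649 0.1691]  nu=[-0.0259, -3.3353]  x^+=[-0.4565, -1.1232, -3.1612]  P^+=[0.1477 0.0163 -0.0143; 0.0163 0.1534 -0.0899; -0.0143 -0.0899 0.4570]
step 2: x^-=[0.1740, -1.1051, -3.5092]  P^-=[0.5035 0.0013 -0.1498; 0.0013 0.3904 -0.0305; -0.1498 -0.0305 0.6509]  S=[0.7589 -0.0311; -0.0311 0.6024]  K=[0.6921 0.1320; -0.0911 0.6306; -0.2838 0.1685]  nu=[-0.9304, 4.7744]  x^+=[0.1603, 1.9905, -2.4409]  P^+=[0.1351 0.0122 -0.0117; 0.0122 0.1410 -0.1201; -0.0117 -0.1201 0.5698]
step 3: x^-=[0.6970, 1.5795, -2.3988]  P^-=[0.4963 0.0036 -0.1696; 0.0036 0.3788 -0.0540; -0.1696 -0.0540 0.7730]  S=[0.7551 -0.0317; -0.0317 0.5855]  K=[0.6885 0.1291; -0.0811 0.6198; -0.3228 0.1785]  nu=[0.3943, -2.7282]  x^+=[0.6161, -0.1433, -3.0131]  P^+=[0.1342 0.0121 -0.0127; 0.0121 0.1458 -0.1453; -0.0127 -0.1453 0.6720]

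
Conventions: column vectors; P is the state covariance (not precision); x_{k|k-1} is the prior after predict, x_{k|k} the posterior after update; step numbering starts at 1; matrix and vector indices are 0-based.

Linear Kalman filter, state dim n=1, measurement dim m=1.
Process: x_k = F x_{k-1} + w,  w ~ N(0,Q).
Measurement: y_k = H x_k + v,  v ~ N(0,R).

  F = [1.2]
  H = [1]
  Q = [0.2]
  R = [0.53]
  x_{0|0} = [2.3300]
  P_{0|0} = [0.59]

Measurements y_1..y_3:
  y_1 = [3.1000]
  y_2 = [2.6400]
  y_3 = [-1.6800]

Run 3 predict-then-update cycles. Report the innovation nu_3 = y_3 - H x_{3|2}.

step 1: x^-=[2.7960]  P^-=[1.0496]  S=[1.5796]  K=[0.6645]  nu=[0.3040]  x^+=[2.9980]  P^+=[0.3522]
step 2: x^-=[3.5976]  P^-=[0.7071]  S=[1.2371]  K=[0.5716]  nu=[-0.9576]  x^+=[3.0502]  P^+=[0.3029]
step 3: x^-=[3.6603]  P^-=[0.6362]  S=[1.1662]  K=[0.5455]  nu=[-5.3403]  x^+=[0.7469]  P^+=[0.2891]

innov = [-5.3403]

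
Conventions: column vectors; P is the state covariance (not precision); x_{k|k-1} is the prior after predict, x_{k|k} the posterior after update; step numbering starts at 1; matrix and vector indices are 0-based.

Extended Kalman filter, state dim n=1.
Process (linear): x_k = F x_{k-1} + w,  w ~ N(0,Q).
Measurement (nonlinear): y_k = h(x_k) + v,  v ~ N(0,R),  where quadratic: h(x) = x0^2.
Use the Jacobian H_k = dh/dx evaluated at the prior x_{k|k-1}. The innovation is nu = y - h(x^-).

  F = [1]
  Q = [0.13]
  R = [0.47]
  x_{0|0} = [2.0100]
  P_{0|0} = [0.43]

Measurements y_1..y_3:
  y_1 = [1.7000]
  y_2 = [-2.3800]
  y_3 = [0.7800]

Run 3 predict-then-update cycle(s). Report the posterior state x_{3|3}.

x_post = [0.4490]

step 1: x^-=[2.0100]  P^-=[0.5600]  H_jac=[4.0200]  S=[9.5198]  K=[0.2365]  nu=[-2.3401]  x^+=[1.4566]  P^+=[0.0276]
step 2: x^-=[1.4566]  P^-=[0.1576]  H_jac=[2.9132]  S=[1.8080]  K=[0.2540]  nu=[-4.5018]  x^+=[0.3131]  P^+=[0.0410]
step 3: x^-=[0.3131]  P^-=[0.1710]  H_jac=[0.6261]  S=[0.5370]  K=[0.1994]  nu=[0.6820]  x^+=[0.4490]  P^+=[0.1496]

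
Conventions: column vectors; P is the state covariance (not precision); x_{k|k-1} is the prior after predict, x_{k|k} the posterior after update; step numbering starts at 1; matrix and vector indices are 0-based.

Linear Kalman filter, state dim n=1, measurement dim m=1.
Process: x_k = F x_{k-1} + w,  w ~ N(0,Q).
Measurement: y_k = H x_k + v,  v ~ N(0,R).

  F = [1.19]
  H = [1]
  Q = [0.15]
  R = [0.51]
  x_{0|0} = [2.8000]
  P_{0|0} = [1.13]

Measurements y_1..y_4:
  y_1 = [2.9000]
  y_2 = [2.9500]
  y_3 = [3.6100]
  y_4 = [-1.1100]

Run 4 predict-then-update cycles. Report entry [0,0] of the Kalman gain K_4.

K[0,0] = 0.5102

step 1: x^-=[3.3320]  P^-=[1.7502]  S=[2.2602]  K=[0.7744]  nu=[-0.4320]  x^+=[2.9975]  P^+=[0.3949]
step 2: x^-=[3.5670]  P^-=[0.7092]  S=[1.2192]  K=[0.5817]  nu=[-0.6170]  x^+=[3.2081]  P^+=[0.2967]
step 3: x^-=[3.8176]  P^-=[0.5701]  S=[1.0801]  K=[0.5278]  nu=[-0.2076]  x^+=[3.7080]  P^+=[0.2692]
step 4: x^-=[4.4126]  P^-=[0.5312]  S=[1.0412]  K=[0.5102]  nu=[-5.5226]  x^+=[1.5950]  P^+=[0.2602]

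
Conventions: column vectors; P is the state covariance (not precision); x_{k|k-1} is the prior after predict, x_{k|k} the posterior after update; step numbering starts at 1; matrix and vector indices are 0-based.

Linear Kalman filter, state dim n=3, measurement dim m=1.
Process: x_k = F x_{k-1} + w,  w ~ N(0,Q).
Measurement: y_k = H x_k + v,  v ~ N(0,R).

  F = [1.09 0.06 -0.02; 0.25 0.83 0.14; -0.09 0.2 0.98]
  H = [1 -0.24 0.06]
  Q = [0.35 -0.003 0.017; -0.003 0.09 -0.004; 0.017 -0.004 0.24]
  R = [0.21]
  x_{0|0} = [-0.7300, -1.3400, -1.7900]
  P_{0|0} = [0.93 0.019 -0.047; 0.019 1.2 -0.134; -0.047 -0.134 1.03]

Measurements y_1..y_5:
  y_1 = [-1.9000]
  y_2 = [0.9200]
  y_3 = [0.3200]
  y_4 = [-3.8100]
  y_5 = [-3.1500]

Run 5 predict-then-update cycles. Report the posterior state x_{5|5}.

step 1: x^-=[-0.8403, -1.5453, -1.9565]  P^-=[1.4645 0.3189 -0.1336; 0.3189 0.9684 0.1915; -0.1336 0.1915 1.2398]  S=[1.5601]  K=[0.8845; 0.0628; -0.0674]  nu=[-1.3132]  x^+=[-2.0018, -1.6278, -1.8680]  P^+=[0.2439 0.2323 -0.0406; 0.2323 0.9623 0.1981; -0.0406 0.1981 1.2327]
step 2: x^-=[-2.2423, -2.1130, -1.9760]  P^-=[0.6754 0.3139 -0.0027; 0.3139 0.9319 0.4709; -0.0027 0.4709 1.5408]  S=[0.7801]  K=[0.7691; 0.1519; -0.0299]  nu=[2.7737]  x^+=[-0.1091, -1.6916, -2.0588]  P^+=[0.2141 0.2228 0.0152; 0.2228 0.9139 0.4744; 0.0152 0.4744 1.5401]
step 3: x^-=[-0.1793, -1.7195, -2.3462]  P^-=[0.6356 0.2998 0.0664; 0.2998 0.9669 0.7514; 0.0664 0.7514 1.9327]  S=[0.7507]  K=[0.7561; 0.1503; 0.0027]  nu=[0.2274]  x^+=[-0.0074, -1.6854, -2.3456]  P^+=[0.2064 0.2145 0.0649; 0.2145 0.9500 0.7511; 0.0649 0.7511 1.9327]
step 4: x^-=[-0.0622, -1.7291, -2.6351]  P^-=[0.6228 0.2958 0.1264; 0.2958 1.0633 1.0559; 0.1264 1.0559 2.4111]  S=[0.7455]  K=[0.7504; 0.1395; 0.0237]  nu=[-4.0046]  x^+=[-3.0672, -2.2876, -2.7300]  P^+=[0.2031 0.2178 0.1132; 0.2178 1.0488 1.0535; 0.1132 1.0535 2.4107]
step 5: x^-=[-3.4259, -3.0477, -2.8568]  P^-=[0.6170 0.3062 0.1875; 0.3062 1.2156 1.4036; 0.1875 1.4036 2.9840]  S=[0.7429]  K=[0.7468; 0.1328; 0.0400]  nu=[-0.2842]  x^+=[-3.6381, -3.0854, -2.8682]  P^+=[0.2027 0.2325 0.1654; 0.2325 1.2025 1.3997; 0.1654 1.3997 2.9828]

x_post = [-3.6381, -3.0854, -2.8682]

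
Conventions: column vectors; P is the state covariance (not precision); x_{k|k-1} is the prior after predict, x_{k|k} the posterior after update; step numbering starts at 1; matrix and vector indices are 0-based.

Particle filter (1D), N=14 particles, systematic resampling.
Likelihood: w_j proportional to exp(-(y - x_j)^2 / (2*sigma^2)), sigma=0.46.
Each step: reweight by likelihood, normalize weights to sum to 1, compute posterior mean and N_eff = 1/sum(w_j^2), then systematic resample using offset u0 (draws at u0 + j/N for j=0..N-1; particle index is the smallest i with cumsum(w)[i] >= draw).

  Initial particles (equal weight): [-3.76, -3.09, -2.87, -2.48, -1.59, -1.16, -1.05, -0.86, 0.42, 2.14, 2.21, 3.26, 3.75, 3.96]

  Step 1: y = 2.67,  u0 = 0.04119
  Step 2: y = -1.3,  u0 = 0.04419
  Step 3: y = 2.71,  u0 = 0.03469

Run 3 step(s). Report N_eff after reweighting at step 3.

N_eff = 13.9045

step 1: w=[0.0000, 0.0000, 0.0000, 0.0000, 0.0000, 0.0000, 0.0000, 0.0000, 0.0000, 0.3132, 0.3690, 0.2672, 0.0386, 0.0119]  mean=2.5491  Neff=3.2542  idx=[9, 9, 9, 9, 10, 10, 10, 10, 10, 11, 11, 11, 11, 12]
step 2: w=[0.1791, 0.1791, 0.1791, 0.1791, 0.0567, 0.0567, 0.0567, 0.0567, 0.0567, 0.0000, 0.0000, 0.0000, 0.0000, 0.0000]  mean=2.1599  Neff=6.9261  idx=[0, 0, 1, 1, 1, 2, 2, 3, 3, 3, 4, 6, 7, 8]
step 3: w=[0.0677, 0.0677, 0.0677, 0.0677, 0.0677, 0.0677, 0.0677, 0.0677, 0.0677, 0.0677, 0.0808, 0.0808, 0.0808, 0.0808]  mean=2.1626  Neff=13.9045  idx=[0, 1, 2, 3, 4, 5, 6, 7, 8, 10, 10, 11, 12, 13]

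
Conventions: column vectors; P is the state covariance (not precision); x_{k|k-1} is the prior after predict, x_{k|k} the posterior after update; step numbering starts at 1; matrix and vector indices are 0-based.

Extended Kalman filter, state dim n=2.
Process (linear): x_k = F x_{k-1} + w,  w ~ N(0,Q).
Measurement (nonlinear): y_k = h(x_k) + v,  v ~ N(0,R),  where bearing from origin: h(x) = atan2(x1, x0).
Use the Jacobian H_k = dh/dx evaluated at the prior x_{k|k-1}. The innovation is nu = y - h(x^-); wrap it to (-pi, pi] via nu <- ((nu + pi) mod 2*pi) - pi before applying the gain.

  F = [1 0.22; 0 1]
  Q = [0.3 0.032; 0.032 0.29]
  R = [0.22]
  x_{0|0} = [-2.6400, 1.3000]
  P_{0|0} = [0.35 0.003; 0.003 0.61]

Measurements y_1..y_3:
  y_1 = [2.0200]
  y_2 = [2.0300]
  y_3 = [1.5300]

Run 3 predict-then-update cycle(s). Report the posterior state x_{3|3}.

step 1: x^-=[-2.3540, 1.3000]  P^-=[0.6808 0.1692; 0.1692 0.9000]  H_jac=[-0.1798 -0.3255]  S=[0.3572]  K=[-0.4969; -0.9054]  nu=[-0.6170]  x^+=[-2.0474, 1.8587]  P^+=[0.5927 0.0085; 0.0085 0.6072]
step 2: x^-=[-1.6385, 1.8587]  P^-=[0.9258 0.1741; 0.1741 0.8972]  H_jac=[-0.3027 -0.2669]  S=[0.3969]  K=[-0.8233; -0.7361]  nu=[-0.2633]  x^+=[-1.4217, 2.0525]  P^+=[0.6568 -0.0664; -0.0664 0.6821]
step 3: x^-=[-0.9702, 2.0525]  P^-=[0.9606 0.1156; 0.1156 0.9721]  H_jac=[-0.3982 -0.1882]  S=[0.4241]  K=[-0.9533; -0.5400]  nu=[-0.4824]  x^+=[-0.5104, 2.3130]  P^+=[0.5752 -0.1027; -0.1027 0.8484]

x_post = [-0.5104, 2.3130]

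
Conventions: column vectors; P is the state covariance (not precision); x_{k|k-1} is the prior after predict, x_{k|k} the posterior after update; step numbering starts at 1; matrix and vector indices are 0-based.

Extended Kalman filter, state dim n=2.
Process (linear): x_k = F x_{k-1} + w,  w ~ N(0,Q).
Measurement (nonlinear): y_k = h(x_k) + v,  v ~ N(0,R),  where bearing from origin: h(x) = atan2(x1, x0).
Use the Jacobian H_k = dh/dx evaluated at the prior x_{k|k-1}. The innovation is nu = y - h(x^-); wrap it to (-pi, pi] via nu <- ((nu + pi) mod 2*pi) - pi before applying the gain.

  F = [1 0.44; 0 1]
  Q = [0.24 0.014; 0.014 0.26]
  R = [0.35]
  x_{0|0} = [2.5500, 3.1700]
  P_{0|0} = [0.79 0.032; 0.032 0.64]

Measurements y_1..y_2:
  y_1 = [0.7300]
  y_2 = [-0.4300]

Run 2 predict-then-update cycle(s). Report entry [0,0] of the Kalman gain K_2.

step 1: x^-=[3.9448, 3.1700]  P^-=[1.1821 0.3276; 0.3276 0.9000]  H_jac=[-0.1238 0.1540]  S=[0.3770]  K=[-0.2543; 0.2602]  nu=[0.0531]  x^+=[3.9313, 3.1838]  P^+=[1.1577 0.3525; 0.3525 0.8745]
step 2: x^-=[5.3322, 3.1838]  P^-=[1.8772 0.7513; 0.7513 1.1345]  H_jac=[-0.0825 0.1383]  S=[0.3673]  K=[-0.1391; 0.2581]  nu=[-0.9683]  x^+=[5.4669, 2.9339]  P^+=[1.8701 0.7645; 0.7645 1.1100]

K[0,0] = -0.1391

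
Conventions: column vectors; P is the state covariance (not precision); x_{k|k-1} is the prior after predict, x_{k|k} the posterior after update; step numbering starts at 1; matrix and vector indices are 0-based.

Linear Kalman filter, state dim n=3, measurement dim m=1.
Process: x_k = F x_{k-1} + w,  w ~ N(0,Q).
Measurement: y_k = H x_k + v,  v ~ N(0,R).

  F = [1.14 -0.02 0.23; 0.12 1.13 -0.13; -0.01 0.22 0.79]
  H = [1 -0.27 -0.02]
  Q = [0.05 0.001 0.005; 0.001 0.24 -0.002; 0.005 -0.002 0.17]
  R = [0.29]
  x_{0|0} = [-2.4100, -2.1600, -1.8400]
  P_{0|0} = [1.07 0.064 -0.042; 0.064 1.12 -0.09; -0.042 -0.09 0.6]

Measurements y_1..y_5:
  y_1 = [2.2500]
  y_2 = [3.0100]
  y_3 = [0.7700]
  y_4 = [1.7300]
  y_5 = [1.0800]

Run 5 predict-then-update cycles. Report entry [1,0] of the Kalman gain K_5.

step 1: x^-=[-3.1274, -2.4908, -1.9047]  P^-=[1.4486 0.1679 0.0721; 0.1679 1.7408 0.1327; 0.0721 0.1327 0.5679]  S=[1.7737]  K=[0.7904; -0.1719; 0.0140]  nu=[4.6668]  x^+=[0.5611, -3.2928, -1.8391]  P^+=[0.3406 0.4088 0.0524; 0.4088 1.6884 0.1370; 0.0524 0.1370 0.5675]
step 2: x^-=[0.2825, -3.4144, -2.1830]  P^-=[0.5310 0.5477 0.2513; 0.5477 2.4794 0.4886; 0.2513 0.4886 0.6509]  S=[0.7014]  K=[0.5390; -0.1875; 0.1516]  nu=[1.7619]  x^+=[1.2322, -3.7448, -1.9159]  P^+=[0.3272 0.6186 0.1940; 0.6186 2.4547 0.5085; 0.1940 0.5085 0.6348]
step 3: x^-=[1.0389, -3.8346, -2.3497]  P^-=[0.5786 0.8768 0.4530; 0.8768 3.4022 1.0101; 0.4530 1.0101 0.8560]  S=[0.6363]  K=[0.5231; -0.0975; 0.2564]  nu=[-1.3512]  x^+=[0.3321, -3.7029, -2.6962]  P^+=[0.4045 0.9092 0.3677; 0.9092 3.3962 1.0260; 0.3677 1.0260 0.8142]
step 4: x^-=[-0.1675, -3.7940, -2.9480]  P^-=[0.7621 1.3493 0.7276; 1.3493 4.5298 1.6938; 0.7276 1.6938 1.1894]  S=[0.6433]  K=[0.5956; 0.1436; 0.3831]  nu=[0.8141]  x^+=[0.3175, -3.6771, -2.6361]  P^+=[0.5338 1.2943 0.5808; 1.2943 4.5166 1.6584; 0.5808 1.6584 1.0949]
step 5: x^-=[-0.1708, -3.7743, -2.8947]  P^-=[1.0337 1.9687 1.0823; 1.9687 5.8790 2.5161; 1.0823 2.5161 1.6336]  S=[0.6738]  K=[0.7132; 0.4913; 0.5495]  nu=[0.1739]  x^+=[-0.0468, -3.6889, -2.7991]  P^+=[0.6910 1.7326 0.8182; 1.7326 5.7164 2.3342; 0.8182 2.3342 1.4301]

K[1,0] = 0.4913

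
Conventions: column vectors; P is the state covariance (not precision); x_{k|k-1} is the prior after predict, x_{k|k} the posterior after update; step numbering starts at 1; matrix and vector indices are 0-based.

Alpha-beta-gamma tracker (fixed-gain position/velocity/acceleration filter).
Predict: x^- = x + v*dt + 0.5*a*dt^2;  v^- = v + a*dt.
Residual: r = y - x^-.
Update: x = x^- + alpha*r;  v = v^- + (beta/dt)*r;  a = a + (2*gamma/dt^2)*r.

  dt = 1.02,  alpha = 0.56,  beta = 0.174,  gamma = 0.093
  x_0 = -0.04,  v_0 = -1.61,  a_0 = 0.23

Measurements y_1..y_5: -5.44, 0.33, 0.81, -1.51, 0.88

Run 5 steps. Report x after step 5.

step 1: x_pred=-1.5626  r=-3.8774  x^+=-3.7339  v^+=-2.0368  a^+=-0.4632
step 2: x_pred=-6.0525  r=6.3825  x^+=-2.4783  v^+=-1.4205  a^+=0.6778
step 3: x_pred=-3.5746  r=4.3846  x^+=-1.1192  v^+=0.0188  a^+=1.4617
step 4: x_pred=-0.3396  r=-1.1704  x^+=-0.9950  v^+=1.3101  a^+=1.2525
step 5: x_pred=0.9928  r=-0.1128  x^+=0.9296  v^+=2.5684  a^+=1.2323

x_post = 0.9296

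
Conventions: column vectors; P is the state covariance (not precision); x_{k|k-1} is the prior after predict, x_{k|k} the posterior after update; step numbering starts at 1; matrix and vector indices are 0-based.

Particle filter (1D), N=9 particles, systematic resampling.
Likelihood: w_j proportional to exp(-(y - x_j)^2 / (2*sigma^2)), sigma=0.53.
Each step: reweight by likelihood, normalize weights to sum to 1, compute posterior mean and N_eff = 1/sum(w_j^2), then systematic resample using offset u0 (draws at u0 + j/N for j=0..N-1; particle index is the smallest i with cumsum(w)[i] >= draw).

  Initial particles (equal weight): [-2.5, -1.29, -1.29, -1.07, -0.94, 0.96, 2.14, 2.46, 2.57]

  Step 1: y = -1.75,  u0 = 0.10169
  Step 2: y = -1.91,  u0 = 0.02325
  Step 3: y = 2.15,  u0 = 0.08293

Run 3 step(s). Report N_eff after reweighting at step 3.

step 1: w=[0.1476, 0.2756, 0.2756, 0.1763, 0.1249, 0.0000, 0.0000, 0.0000, 0.0000]  mean=-1.3860  Neff=4.5378  idx=[0, 1, 1, 2, 2, 2, 3, 4, 4]
step 2: w=[0.1447, 0.1356, 0.1356, 0.1356, 0.1356, 0.1356, 0.0766, 0.0504, 0.0504]  mean=-1.4129  Neff=8.0767  idx=[0, 0, 1, 2, 3, 4, 5, 5, 7]
step 3: w=[0.0000, 0.0000, 0.0155, 0.0155, 0.0155, 0.0155, 0.0155, 0.0155, 0.9069]  mean=-0.9726  Neff=1.2137  idx=[7, 8, 8, 8, 8, 8, 8, 8, 8]

N_eff = 1.2137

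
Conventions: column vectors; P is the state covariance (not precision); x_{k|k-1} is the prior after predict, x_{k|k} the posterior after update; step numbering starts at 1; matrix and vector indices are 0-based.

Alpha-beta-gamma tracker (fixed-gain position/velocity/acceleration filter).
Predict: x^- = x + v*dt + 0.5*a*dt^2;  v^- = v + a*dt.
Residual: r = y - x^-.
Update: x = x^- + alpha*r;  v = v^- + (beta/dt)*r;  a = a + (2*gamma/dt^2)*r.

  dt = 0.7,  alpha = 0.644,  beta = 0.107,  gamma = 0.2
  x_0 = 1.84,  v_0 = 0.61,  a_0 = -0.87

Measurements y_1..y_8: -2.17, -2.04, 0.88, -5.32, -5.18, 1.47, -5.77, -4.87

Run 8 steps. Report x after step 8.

step 1: x_pred=2.0538  r=-4.2238  x^+=-0.6663  v^+=-0.6446  a^+=-4.3180
step 2: x_pred=-2.1755  r=0.1355  x^+=-2.0882  v^+=-3.6466  a^+=-4.2074
step 3: x_pred=-5.6717  r=6.5517  x^+=-1.4524  v^+=-5.5903  a^+=1.1408
step 4: x_pred=-5.0861  r=-0.2339  x^+=-5.2367  v^+=-4.8275  a^+=0.9499
step 5: x_pred=-8.3832  r=3.2032  x^+=-6.3204  v^+=-3.6729  a^+=3.5648
step 6: x_pred=-8.0180  r=9.4880  x^+=-1.9077  v^+=0.2728  a^+=11.3101
step 7: x_pred=1.0542  r=-6.8242  x^+=-3.3406  v^+=7.1467  a^+=5.7394
step 8: x_pred=3.0682  r=-7.9382  x^+=-2.0440  v^+=9.9508  a^+=-0.7408

x_post = -2.0440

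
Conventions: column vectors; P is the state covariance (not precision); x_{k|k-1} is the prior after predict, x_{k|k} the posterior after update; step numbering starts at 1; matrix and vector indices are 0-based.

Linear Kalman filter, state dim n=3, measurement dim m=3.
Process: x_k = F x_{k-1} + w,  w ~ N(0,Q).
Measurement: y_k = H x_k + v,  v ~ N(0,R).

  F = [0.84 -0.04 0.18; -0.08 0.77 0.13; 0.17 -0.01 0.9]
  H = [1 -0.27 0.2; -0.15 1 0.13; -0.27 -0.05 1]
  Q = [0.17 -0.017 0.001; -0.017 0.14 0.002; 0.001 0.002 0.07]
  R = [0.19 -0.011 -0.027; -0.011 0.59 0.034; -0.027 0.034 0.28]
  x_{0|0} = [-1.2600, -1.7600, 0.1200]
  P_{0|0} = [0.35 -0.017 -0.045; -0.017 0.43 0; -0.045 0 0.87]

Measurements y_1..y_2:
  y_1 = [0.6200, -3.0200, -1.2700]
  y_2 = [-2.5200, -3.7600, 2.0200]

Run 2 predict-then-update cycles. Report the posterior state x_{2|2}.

x_post = [-1.8104, -2.1567, -0.3044]

step 1: x^-=[-0.9664, -1.2388, -0.0886]  P^-=[0.4334 -0.0487 0.1570; -0.0487 0.4149 0.0957; 0.1570 0.0957 0.7711]  S=[0.7632 -0.1872 0.1364; -0.1872 1.0611 0.2099; 0.1364 0.2099 0.9881]  K=[0.6447 0.0364 -0.0538; -0.0935 0.3893 0.0194; 0.2712 0.0760 0.6791]  nu=[1.2696, -1.9146, -1.5043]  x^+=[-0.1366, -2.1321, -0.9114]  P^+=[0.1309 0.0315 0.0057; 0.0315 0.2307 0.0412; 0.0057 0.0412 0.1890]
step 2: x^-=[-0.1935, -1.7493, -0.8222]  P^-=[0.2679 -0.0020 0.0528; -0.0020 0.2851 0.0529; 0.0528 0.0529 0.2278]  S=[0.5043 -0.1103 -0.0148; -0.1103 0.8973 0.1035; -0.0148 0.1035 0.4942]  K=[0.5596 0.0328 -0.0294; -0.0661 0.3163 0.0111; 0.1919 0.0583 0.4203]  nu=[-2.6344, -1.9329, 2.7025]  x^+=[-1.8104, -2.1567, -0.3044]  P^+=[0.1124 0.0278 0.0095; 0.0278 0.1877 0.0325; 0.0095 0.0325 0.1187]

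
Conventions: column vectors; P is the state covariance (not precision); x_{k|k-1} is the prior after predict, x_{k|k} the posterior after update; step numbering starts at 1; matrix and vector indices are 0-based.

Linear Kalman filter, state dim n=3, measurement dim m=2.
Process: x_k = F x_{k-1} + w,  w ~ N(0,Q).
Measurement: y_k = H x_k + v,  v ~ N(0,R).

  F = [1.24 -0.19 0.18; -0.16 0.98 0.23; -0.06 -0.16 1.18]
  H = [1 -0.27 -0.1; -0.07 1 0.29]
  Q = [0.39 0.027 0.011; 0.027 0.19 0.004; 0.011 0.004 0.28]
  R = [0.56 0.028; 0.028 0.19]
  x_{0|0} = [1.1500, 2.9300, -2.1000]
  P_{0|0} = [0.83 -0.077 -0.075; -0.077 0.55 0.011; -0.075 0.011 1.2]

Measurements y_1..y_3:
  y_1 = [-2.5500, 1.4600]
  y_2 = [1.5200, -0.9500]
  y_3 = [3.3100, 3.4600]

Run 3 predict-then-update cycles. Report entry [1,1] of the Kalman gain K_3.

step 1: x^-=[0.4913, 2.2044, -3.0158]  P^-=[1.7270 -0.3041 0.1235; -0.3041 0.8376 0.2815; 0.1235 0.2815 1.9729]  S=[2.5225 -0.6996; -0.6996 1.4028]  K=[0.7373 0.0903; -0.0411 0.6500; 0.1250 0.6647]  nu=[-2.7477, 0.1646]  x^+=[-1.5198, 2.4243, -3.2498]  P^+=[0.4373 0.0227 0.1577; 0.0227 0.2034 -0.2739; 0.1577 -0.2739 1.4300]
step 2: x^-=[-2.9302, 1.8715, -4.1315]  P^-=[1.1945 -0.0061 0.5824; -0.0061 0.3300 0.0251; 0.5824 0.0251 2.3594]  S=[1.6903 -0.0508; -0.0508 0.7160]  K=[0.6780 0.1587; -0.0437 0.4685; 0.2295 0.9500]  nu=[4.5423, -1.8285]  x^+=[-0.1409, 0.8164, -4.8261]  P^+=[0.4105 0.0065 0.2460; 0.0065 0.1675 -0.2733; 0.2460 -0.2733 1.6463]
step 3: x^-=[-1.1985, -0.2874, -5.8170]  P^-=[1.2059 0.0175 0.7604; 0.0175 0.3051 0.0725; 0.7604 0.0725 2.6466]  S=[1.6570 0.0152; 0.0152 0.7323]  K=[0.6772 0.1957; -0.0476 0.4447; 0.2776 1.0686]  nu=[3.8492, 5.3504]  x^+=[2.4553, 1.9084, 0.9688]  P^+=[0.4139 0.0028 0.2840; 0.0028 0.1572 -0.2547; 0.2840 -0.2547 1.6737]

K[1,1] = 0.4447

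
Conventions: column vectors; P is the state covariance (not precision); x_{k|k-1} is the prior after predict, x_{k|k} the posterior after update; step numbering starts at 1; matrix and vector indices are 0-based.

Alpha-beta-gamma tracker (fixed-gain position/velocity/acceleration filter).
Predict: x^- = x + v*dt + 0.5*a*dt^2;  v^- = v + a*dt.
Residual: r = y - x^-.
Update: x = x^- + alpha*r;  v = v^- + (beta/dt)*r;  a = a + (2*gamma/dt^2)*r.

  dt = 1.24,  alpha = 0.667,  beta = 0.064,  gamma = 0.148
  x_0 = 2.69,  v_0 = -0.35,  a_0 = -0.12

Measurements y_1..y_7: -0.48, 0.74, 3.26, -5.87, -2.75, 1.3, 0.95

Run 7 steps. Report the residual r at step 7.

resid = 2.4413

step 1: x_pred=2.1637  r=-2.6437  x^+=0.4004  v^+=-0.6353  a^+=-0.6289
step 2: x_pred=-0.8709  r=1.6109  x^+=0.2036  v^+=-1.3320  a^+=-0.3188
step 3: x_pred=-1.6932  r=4.9532  x^+=1.6106  v^+=-1.4717  a^+=0.6347
step 4: x_pred=0.2736  r=-6.1436  x^+=-3.8242  v^+=-1.0018  a^+=-0.5480
step 5: x_pred=-5.4877  r=2.7377  x^+=-3.6616  v^+=-1.5400  a^+=-0.0210
step 6: x_pred=-5.5874  r=6.8874  x^+=-0.9935  v^+=-1.2105  a^+=1.3049
step 7: x_pred=-1.4913  r=2.4413  x^+=0.1370  v^+=0.5336  a^+=1.7749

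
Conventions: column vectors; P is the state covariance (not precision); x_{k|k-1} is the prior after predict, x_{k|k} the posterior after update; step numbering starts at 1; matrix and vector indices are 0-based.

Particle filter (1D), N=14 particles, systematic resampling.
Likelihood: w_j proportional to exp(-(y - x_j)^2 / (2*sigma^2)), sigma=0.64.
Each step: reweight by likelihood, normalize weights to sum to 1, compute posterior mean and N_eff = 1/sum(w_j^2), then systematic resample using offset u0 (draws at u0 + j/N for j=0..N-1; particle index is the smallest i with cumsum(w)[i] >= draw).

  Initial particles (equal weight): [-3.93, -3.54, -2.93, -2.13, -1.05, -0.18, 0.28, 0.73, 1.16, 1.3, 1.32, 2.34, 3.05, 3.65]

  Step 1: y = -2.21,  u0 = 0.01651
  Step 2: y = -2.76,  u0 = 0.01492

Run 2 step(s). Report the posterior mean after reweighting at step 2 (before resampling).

step 1: w=[0.0145, 0.0618, 0.2846, 0.5317, 0.1037, 0.0035, 0.0003, 0.0000, 0.0000, 0.0000, 0.0000, 0.0000, 0.0000, 0.0000]  mean=-2.3514  Neff=2.6425  idx=[1, 2, 2, 2, 2, 3, 3, 3, 3, 3, 3, 3, 3, 4]
step 2: w=[0.0512, 0.1039, 0.1039, 0.1039, 0.1039, 0.0663, 0.0663, 0.0663, 0.0663, 0.0663, 0.0663, 0.0663, 0.0663, 0.0030]  mean=-2.5313  Neff=12.3551  idx=[0, 1, 2, 2, 3, 4, 4, 5, 6, 7, 8, 10, 11, 12]

post_mean = -2.5313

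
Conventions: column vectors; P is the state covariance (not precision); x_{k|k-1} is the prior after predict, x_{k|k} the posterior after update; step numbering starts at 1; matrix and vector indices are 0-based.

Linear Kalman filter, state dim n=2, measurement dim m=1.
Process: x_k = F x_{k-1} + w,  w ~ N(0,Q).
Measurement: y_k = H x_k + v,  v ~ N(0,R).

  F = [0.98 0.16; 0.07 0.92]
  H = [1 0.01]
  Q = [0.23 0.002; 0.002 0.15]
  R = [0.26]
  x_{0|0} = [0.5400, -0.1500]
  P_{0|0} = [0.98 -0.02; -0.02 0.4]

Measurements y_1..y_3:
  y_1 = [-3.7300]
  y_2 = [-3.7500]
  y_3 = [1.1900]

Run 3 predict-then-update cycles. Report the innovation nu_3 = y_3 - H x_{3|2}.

innov = [4.7072]

step 1: x^-=[0.5052, -0.1002]  P^-=[1.1752 0.1099; 0.1099 0.4908]  S=[1.4374]  K=[0.8183; 0.0798]  nu=[-4.2342]  x^+=[-2.9597, -0.4383]  P^+=[0.2126 0.0159; 0.0159 0.4816]
step 2: x^-=[-2.9707, -0.6104]  P^-=[0.4515 0.1020; 0.1020 0.5607]  S=[0.7136]  K=[0.6341; 0.1508]  nu=[-0.7732]  x^+=[-3.4610, -0.7270]  P^+=[0.1645 0.0338; 0.0338 0.5445]
step 3: x^-=[-3.5081, -0.9111]  P^-=[0.4126 0.1243; 0.1243 0.6160]  S=[0.6751]  K=[0.6129; 0.1932]  nu=[4.7072]  x^+=[-0.6229, -0.0017]  P^+=[0.1589 0.0443; 0.0443 0.5908]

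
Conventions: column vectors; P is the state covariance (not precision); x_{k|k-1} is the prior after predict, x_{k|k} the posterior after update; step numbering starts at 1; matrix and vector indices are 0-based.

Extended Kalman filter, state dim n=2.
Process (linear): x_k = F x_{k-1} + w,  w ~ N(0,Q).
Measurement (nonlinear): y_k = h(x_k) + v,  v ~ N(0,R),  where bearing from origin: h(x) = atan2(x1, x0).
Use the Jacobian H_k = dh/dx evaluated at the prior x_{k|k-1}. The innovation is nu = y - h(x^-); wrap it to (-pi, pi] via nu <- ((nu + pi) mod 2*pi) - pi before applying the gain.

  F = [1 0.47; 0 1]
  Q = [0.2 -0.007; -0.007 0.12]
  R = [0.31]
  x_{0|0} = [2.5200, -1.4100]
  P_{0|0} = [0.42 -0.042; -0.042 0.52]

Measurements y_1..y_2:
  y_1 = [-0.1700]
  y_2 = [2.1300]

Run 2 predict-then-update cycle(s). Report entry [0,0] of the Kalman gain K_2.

K[0,0] = 0.6887

step 1: x^-=[1.8573, -1.4100]  P^-=[0.6954 0.1954; 0.1954 0.6400]  H_jac=[0.2593 0.3416]  S=[0.4660]  K=[0.5301; 0.5778]  nu=[0.4793]  x^+=[2.1114, -1.1330]  P^+=[0.5644 0.0527; 0.0527 0.4844]
step 2: x^-=[1.5789, -1.1330]  P^-=[0.9209 0.2733; 0.2733 0.6044]  H_jac=[0.3000 0.4181]  S=[0.5671]  K=[0.6887; 0.5902]  nu=[2.7525]  x^+=[3.4745, 0.4914]  P^+=[0.6519 0.0428; 0.0428 0.4069]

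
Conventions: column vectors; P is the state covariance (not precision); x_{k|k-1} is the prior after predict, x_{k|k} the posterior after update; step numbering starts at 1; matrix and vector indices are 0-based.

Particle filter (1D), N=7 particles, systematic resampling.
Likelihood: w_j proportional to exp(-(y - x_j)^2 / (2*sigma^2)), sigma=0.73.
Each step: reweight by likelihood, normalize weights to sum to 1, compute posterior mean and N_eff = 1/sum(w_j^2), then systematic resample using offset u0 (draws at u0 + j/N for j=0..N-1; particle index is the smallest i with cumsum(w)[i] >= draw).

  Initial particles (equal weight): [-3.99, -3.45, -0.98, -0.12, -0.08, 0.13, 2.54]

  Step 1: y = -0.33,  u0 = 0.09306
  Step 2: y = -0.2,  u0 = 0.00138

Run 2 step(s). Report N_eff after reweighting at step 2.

step 1: w=[0.0000, 0.0000, 0.1981, 0.2826, 0.2777, 0.2415, 0.0001]  mean=-0.2187  Neff=3.9291  idx=[2, 3, 3, 4, 4, 5, 5]
step 2: w=[0.0892, 0.1570, 0.1570, 0.1558, 0.1558, 0.1426, 0.1426]  mean=-0.1130  Neff=6.8275  idx=[0, 1, 2, 3, 4, 5, 6]

N_eff = 6.8275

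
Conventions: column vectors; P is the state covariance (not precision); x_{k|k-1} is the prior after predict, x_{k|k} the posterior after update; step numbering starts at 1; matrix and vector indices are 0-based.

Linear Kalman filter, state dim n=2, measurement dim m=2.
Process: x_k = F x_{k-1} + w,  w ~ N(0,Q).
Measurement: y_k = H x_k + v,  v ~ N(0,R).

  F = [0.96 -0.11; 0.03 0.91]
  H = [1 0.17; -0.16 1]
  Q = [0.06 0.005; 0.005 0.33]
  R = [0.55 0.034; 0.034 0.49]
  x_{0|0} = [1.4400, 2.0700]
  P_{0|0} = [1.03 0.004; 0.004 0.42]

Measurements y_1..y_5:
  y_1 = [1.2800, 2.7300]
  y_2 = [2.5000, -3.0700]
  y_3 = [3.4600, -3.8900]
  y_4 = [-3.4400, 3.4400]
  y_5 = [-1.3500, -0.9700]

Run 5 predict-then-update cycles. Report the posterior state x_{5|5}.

x_post = [0.0233, -0.1559]

step 1: x^-=[1.1547, 1.9269]  P^-=[1.0135 -0.0039; -0.0039 0.6789]  S=[1.5818 -0.0165; -0.0165 1.1961]  K=[0.6389 -0.1300; 0.0765 0.5692]  nu=[-0.2023, 0.9879]  x^+=[0.8970, 2.4737]  P^+=[0.3448 0.0132; 0.0132 0.2836]
step 2: x^-=[0.5891, 2.2780]  P^-=[0.3784 -0.0020; -0.0020 0.5659]  S=[0.9441 0.0677; 0.0677 1.0662]  K=[0.4065 -0.0845; 0.0620 0.5271]  nu=[1.5237, -5.2537]  x^+=[1.6522, -0.3969]  P^+=[0.2194 0.0075; 0.0075 0.2616]
step 3: x^-=[1.6298, -0.3116]  P^-=[0.2638 -0.0083; -0.0083 0.5472]  S=[0.8268 0.0767; 0.0767 1.0466]  K=[0.3240 -0.0720; 0.0542 0.5201]  nu=[1.8832, -3.3177]  x^+=[2.4789, -1.9352]  P^+=[0.1751 0.0037; 0.0037 0.2573]
step 4: x^-=[2.5926, -1.6866]  P^-=[0.2237 -0.0125; -0.0125 0.5434]  S=[0.7852 0.0785; 0.0785 1.0432]  K=[0.2890 -0.0680; 0.0499 0.5191]  nu=[-5.7459, 5.5415]  x^+=[0.5551, 0.9032]  P^+=[0.1564 0.0015; 0.0015 0.2563]
step 5: x^-=[0.4336, 0.8386]  P^-=[0.2069 -0.0148; -0.0148 0.5425]  S=[0.7675 0.0787; 0.0787 1.0425]  K=[0.2731 -0.0666; 0.0476 0.5190]  nu=[-1.9261, -1.7392]  x^+=[0.0233, -0.1559]  P^+=[0.1479 0.0003; 0.0003 0.2560]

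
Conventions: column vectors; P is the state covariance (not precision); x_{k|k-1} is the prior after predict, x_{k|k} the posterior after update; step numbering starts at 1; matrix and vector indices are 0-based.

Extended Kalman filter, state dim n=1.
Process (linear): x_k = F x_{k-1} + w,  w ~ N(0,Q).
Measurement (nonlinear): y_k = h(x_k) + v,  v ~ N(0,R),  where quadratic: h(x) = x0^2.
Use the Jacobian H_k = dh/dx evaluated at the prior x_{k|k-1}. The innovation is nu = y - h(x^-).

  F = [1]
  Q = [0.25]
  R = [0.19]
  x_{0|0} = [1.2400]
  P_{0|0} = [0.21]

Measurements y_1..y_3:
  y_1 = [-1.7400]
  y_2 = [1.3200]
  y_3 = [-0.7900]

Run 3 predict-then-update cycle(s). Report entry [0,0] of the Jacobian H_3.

H_jac[0,0] = 0.0152

step 1: x^-=[1.2400]  P^-=[0.4600]  H_jac=[2.4800]  S=[3.0192]  K=[0.3779]  nu=[-3.2776]  x^+=[0.0016]  P^+=[0.0289]
step 2: x^-=[0.0016]  P^-=[0.2789]  H_jac=[0.0031]  S=[0.1900]  K=[0.0046]  nu=[1.3200]  x^+=[0.0076]  P^+=[0.2789]
step 3: x^-=[0.0076]  P^-=[0.5289]  H_jac=[0.0152]  S=[0.1901]  K=[0.0423]  nu=[-0.7901]  x^+=[-0.0258]  P^+=[0.5286]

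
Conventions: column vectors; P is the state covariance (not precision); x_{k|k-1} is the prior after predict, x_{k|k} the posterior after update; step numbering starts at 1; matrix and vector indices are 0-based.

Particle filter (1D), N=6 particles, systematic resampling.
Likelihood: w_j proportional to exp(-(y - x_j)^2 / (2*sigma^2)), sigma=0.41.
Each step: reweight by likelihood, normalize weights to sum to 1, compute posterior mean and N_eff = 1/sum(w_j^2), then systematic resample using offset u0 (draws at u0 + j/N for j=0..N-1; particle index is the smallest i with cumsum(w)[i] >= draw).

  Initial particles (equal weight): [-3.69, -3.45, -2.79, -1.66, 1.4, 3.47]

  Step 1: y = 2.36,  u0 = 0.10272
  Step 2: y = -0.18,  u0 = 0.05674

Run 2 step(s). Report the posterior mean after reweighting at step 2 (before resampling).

post_mean = 1.4000

step 1: w=[0.0000, 0.0000, 0.0000, 0.0000, 0.7158, 0.2842]  mean=1.9884  Neff=1.6860  idx=[4, 4, 4, 4, 5, 5]
step 2: w=[0.2500, 0.2500, 0.2500, 0.2500, 0.0000, 0.0000]  mean=1.4000  Neff=4.0000  idx=[0, 0, 1, 2, 2, 3]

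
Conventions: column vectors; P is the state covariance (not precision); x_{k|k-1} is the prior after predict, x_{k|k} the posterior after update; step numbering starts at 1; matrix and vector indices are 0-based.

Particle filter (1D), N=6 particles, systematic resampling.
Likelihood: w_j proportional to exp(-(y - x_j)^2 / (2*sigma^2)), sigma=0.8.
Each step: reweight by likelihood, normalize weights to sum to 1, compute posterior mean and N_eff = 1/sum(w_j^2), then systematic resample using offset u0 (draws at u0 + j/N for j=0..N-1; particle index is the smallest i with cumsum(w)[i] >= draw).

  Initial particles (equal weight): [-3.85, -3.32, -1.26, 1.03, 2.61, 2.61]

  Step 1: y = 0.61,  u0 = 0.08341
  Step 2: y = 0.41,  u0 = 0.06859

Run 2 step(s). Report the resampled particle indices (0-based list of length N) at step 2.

step 1: w=[0.0000, 0.0000, 0.0636, 0.8506, 0.0429, 0.0429]  mean=1.0200  Neff=1.3674  idx=[3, 3, 3, 3, 3, 4]
step 2: w=[0.1988, 0.1988, 0.1988, 0.1988, 0.1988, 0.0061]  mean=1.0397  Neff=5.0608  idx=[0, 1, 2, 2, 3, 4]

resampled_idx = [0, 1, 2, 2, 3, 4]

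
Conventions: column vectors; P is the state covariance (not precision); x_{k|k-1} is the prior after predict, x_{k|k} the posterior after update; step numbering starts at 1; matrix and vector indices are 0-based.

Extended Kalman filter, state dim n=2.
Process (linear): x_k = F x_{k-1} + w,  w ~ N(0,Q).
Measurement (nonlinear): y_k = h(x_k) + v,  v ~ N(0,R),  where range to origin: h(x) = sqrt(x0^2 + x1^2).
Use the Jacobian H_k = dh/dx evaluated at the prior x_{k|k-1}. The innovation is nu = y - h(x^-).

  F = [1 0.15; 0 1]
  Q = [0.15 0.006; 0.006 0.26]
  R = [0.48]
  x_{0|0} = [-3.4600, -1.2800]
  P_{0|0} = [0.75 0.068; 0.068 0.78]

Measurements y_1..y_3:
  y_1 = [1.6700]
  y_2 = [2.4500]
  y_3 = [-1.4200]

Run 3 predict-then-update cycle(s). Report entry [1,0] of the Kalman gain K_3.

step 1: x^-=[-3.6520, -1.2800]  P^-=[0.9380 0.1910; 0.1910 1.0400]  H_jac=[-0.9437 -0.3308]  S=[1.5484]  K=[-0.6125; -0.3386]  nu=[-2.1998]  x^+=[-2.3047, -0.5352]  P^+=[0.3571 -0.1301; -0.1301 0.8625]
step 2: x^-=[-2.3849, -0.5352]  P^-=[0.4875 0.0053; 0.0053 1.1225]  H_jac=[-0.9757 -0.2190]  S=[1.0002]  K=[-0.4767; -0.2509]  nu=[0.0058]  x^+=[-2.3877, -0.5366]  P^+=[0.2602 -0.1143; -0.1143 1.0595]
step 3: x^-=[-2.4682, -0.5366]  P^-=[0.3997 0.0506; 0.0506 1.3195]  H_jac=[-0.9772 -0.2125]  S=[0.9422]  K=[-0.4259; -0.3500]  nu=[-3.9458]  x^+=[-0.7875, 0.8444]  P^+=[0.2288 -0.0899; -0.0899 1.2041]

K[1,0] = -0.3500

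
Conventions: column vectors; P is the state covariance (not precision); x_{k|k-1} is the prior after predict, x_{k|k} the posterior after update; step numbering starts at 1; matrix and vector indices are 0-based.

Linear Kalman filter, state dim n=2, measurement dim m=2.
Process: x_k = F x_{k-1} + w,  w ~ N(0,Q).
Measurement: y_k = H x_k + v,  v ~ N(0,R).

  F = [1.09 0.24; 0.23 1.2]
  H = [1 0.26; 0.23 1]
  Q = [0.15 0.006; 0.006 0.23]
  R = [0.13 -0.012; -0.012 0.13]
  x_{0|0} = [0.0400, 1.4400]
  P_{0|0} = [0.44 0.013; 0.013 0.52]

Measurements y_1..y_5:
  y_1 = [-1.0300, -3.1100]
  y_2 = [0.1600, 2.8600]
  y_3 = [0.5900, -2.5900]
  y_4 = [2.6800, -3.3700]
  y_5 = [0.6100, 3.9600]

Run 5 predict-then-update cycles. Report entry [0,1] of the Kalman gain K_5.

step 1: x^-=[0.3892, 1.7372]  P^-=[0.7095 0.2838; 0.2838 1.0093]  S=[1.0553 0.7144; 0.7144 1.3073]  K=[0.8107 -0.1011; -0.0616 0.8556]  nu=[-1.8709, -4.9367]  x^+=[-0.6285, -2.3713]  P^+=[0.1197 -0.0504; -0.0504 0.1236]
step 2: x^-=[-1.2542, -2.9901]  P^-=[0.2730 0.0029; 0.0029 0.3864]  S=[0.4306 0.1543; 0.1543 0.5322]  K=[0.6600 -0.0680; -0.0230 0.7340]  nu=[2.1917, 6.1386]  x^+=[-0.2250, 1.4653]  P^+=[0.0968 -0.0390; -0.0390 0.1047]
step 3: x^-=[0.1064, 1.7066]  P^-=[0.2506 0.0072; 0.0072 0.3643]  S=[0.4090 0.1480; 0.1480 0.5109]  K=[0.6383 -0.0580; -0.0112 0.7196]  nu=[0.0398, -4.3211]  x^+=[0.3824, -1.4032]  P^+=[0.0932 -0.0366; -0.0366 0.1021]
step 4: x^-=[0.0800, -1.5959]  P^-=[0.2474 0.0088; 0.0088 0.3617]  S=[0.4065 0.1483; 0.1483 0.5089]  K=[0.6347 -0.0558; -0.0086 0.7173]  nu=[3.0149, -1.7925]  x^+=[2.0938, -2.9078]  P^+=[0.0926 -0.0362; -0.0362 0.1017]
step 5: x^-=[1.5843, -3.0078]  P^-=[0.2469 0.0092; 0.0092 0.3613]  S=[0.4061 0.1485; 0.1485 0.5086]  K=[0.6341 -0.0554; -0.0082 0.7170]  nu=[-0.1923, 6.6034]  x^+=[1.0966, 1.7282]  P^+=[0.0925 -0.0361; -0.0361 0.1016]

K[0,1] = -0.0554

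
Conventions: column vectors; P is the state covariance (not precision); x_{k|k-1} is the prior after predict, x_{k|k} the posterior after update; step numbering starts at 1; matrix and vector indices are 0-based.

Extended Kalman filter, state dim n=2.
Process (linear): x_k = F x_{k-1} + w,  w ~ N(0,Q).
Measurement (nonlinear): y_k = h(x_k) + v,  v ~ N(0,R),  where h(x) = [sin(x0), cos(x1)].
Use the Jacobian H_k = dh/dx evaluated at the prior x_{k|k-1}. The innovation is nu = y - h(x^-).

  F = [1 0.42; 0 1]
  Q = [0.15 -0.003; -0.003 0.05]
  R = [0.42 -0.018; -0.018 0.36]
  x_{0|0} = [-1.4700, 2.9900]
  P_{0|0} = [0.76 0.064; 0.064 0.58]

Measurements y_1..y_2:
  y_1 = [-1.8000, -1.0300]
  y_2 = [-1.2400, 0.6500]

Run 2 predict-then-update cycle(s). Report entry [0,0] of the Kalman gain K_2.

step 1: x^-=[-0.2142, 2.9900]  P^-=[1.0661 0.3046; 0.3046 0.6300]  H_jac=[0.9771 0.0000; 0.0000 -0.1510]  S=[1.4379 -0.0629; -0.0629 0.3744]  K=[0.7244 -0.0011; 0.1973 -0.2210]  nu=[-1.5874, -0.0415]  x^+=[-1.3641, 2.6859]  P^+=[0.3114 0.0889; 0.0889 0.5502]
step 2: x^-=[-0.2360, 2.6859]  P^-=[0.6331 0.3170; 0.3170 0.6002]  H_jac=[0.9723 0.0000; 0.0000 -0.4401]  S=[1.0185 -0.1536; -0.1536 0.4762]  K=[0.5889 -0.1030; 0.2301 -0.4804]  nu=[-1.0062, 1.5480]  x^+=[-0.9879, 1.7107]  P^+=[0.2563 0.1083; 0.1083 0.4024]

K[0,0] = 0.5889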